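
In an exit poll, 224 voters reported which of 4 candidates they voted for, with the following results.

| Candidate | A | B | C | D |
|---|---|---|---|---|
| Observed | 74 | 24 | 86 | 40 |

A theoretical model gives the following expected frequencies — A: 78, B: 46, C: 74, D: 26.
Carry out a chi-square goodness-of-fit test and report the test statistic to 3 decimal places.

20.211

cat         O        E   (O−E)²/E
A          74       78     0.2051
B          24       46    10.5217
C          86       74     1.9459
D          40       26     7.5385
Sum = 20.211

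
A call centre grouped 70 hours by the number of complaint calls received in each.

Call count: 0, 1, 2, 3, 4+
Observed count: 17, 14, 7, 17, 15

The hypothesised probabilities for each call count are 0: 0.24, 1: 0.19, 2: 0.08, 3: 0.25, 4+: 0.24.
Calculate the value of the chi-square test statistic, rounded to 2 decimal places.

Expected counts E_i = n·p_i: 70×0.24 = 16.8, 70×0.19 = 13.3, 70×0.08 = 5.6, 70×0.25 = 17.5, 70×0.24 = 16.8.
cat         O        E   (O−E)²/E
0          17     16.8      0.002
1          14     13.3      0.037
2           7      5.6      0.350
3          17     17.5      0.014
4+         15     16.8      0.193
Sum = 0.60

0.60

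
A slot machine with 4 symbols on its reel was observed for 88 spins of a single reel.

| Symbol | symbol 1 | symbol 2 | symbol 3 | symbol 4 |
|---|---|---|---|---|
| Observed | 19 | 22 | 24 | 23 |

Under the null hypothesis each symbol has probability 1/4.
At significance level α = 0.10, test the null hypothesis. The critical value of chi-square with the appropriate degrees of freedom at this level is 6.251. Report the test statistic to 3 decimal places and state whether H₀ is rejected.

0.636; do not reject

Under H₀ each category has probability 1/4, so each expected count is 88/4 = 22.
cat           O        E   (O−E)²/E
symbol 1     19       22     0.4091
symbol 2     22       22     0.0000
symbol 3     24       22     0.1818
symbol 4     23       22     0.0455
Sum = 0.636
df = 3. Since 0.636 < 6.251, we do not reject H₀.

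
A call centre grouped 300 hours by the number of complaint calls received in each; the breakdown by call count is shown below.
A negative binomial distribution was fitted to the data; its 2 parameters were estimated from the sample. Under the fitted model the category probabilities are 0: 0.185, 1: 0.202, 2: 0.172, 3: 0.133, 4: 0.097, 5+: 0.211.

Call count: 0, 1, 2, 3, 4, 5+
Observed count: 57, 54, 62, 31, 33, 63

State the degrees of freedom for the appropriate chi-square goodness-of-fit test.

3

There are k = 6 categories and 2 parameters estimated from the data, so df = 6 − 1 − 2 = 3.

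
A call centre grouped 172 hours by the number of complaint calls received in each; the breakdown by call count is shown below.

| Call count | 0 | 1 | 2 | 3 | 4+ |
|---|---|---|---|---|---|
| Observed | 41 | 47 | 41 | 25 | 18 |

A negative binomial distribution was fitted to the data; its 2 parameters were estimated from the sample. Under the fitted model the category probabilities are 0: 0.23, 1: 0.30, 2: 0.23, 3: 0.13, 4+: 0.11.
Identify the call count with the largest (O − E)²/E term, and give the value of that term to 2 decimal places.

1, 0.41

Expected counts E_i = n·p_i: 172×0.23 = 39.56, 172×0.30 = 51.6, 172×0.23 = 39.56, 172×0.13 = 22.36, 172×0.11 = 18.92.
0: (41 − 39.56)²/39.56 = 2.0736/39.56 = 0.052
1: (47 − 51.6)²/51.6 = 21.16/51.6 = 0.410
2: (41 − 39.56)²/39.56 = 2.0736/39.56 = 0.052
3: (25 − 22.36)²/22.36 = 6.9696/22.36 = 0.312
4+: (18 − 18.92)²/18.92 = 0.8464/18.92 = 0.045
The largest term is for 1: 0.41.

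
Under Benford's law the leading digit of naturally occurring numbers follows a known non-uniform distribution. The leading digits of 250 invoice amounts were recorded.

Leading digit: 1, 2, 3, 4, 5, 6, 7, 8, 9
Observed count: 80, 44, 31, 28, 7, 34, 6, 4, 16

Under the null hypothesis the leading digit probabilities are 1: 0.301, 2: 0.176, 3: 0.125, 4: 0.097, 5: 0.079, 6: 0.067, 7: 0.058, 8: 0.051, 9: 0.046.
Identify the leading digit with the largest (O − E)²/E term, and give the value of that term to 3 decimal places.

6, 17.765

Expected counts E_i = n·p_i: 250×0.301 = 75.25, 250×0.176 = 44, 250×0.125 = 31.25, 250×0.097 = 24.25, 250×0.079 = 19.75, 250×0.067 = 16.75, 250×0.058 = 14.5, 250×0.051 = 12.75, 250×0.046 = 11.5.
cat         O        E   (O−E)²/E
1          80    75.25     0.2998
2          44       44     0.0000
3          31    31.25     0.0020
4          28    24.25     0.5799
5           7    19.75     8.2310
6          34    16.75    17.7649
7           6     14.5     4.9828
8           4    12.75     6.0049
9          16     11.5     1.7609
The largest term is for 6: 17.765.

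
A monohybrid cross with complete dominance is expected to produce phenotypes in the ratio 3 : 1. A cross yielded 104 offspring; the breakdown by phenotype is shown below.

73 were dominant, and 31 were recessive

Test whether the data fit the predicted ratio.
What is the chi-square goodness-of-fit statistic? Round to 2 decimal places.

1.28

Ratio total = 4. Expected counts: 104×3/4 = 78, 104×1/4 = 26.
χ² = (73−78)²/78 + (31−26)²/26
   = 0.321 + 0.962
Sum = 1.28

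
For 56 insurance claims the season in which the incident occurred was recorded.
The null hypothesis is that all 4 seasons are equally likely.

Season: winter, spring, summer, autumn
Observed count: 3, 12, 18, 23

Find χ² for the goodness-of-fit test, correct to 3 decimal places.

Expected count for each of the 4 categories: 56/4 = 14.
χ² = (3−14)²/14 + (12−14)²/14 + (18−14)²/14 + (23−14)²/14
   = 8.6429 + 0.2857 + 1.1429 + 5.7857
Sum = 15.857

15.857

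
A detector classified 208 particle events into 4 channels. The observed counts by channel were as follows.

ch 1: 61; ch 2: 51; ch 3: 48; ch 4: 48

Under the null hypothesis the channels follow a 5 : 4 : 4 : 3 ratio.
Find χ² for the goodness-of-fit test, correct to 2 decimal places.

2.65

Ratio total = 16. Expected counts: 208×5/16 = 65, 208×4/16 = 52, 208×4/16 = 52, 208×3/16 = 39.
χ² = (61−65)²/65 + (51−52)²/52 + (48−52)²/52 + (48−39)²/39
   = 0.246 + 0.019 + 0.308 + 2.077
Sum = 2.65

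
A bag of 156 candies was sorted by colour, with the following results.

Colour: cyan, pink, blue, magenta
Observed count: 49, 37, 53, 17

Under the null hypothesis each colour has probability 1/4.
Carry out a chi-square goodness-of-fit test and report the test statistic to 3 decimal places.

Expected count for each of the 4 categories: 156/4 = 39.
cat          O        E   (O−E)²/E
cyan        49       39     2.5641
pink        37       39     0.1026
blue        53       39     5.0256
magenta     17       39    12.4103
Sum = 20.103

20.103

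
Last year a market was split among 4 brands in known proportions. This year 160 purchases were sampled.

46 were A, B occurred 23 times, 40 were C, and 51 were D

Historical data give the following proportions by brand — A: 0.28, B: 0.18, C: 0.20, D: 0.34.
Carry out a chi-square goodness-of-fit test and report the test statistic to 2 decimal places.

Expected counts E_i = n·p_i: 160×0.28 = 44.8, 160×0.18 = 28.8, 160×0.20 = 32, 160×0.34 = 54.4.
χ² = (46−44.8)²/44.8 + (23−28.8)²/28.8 + (40−32)²/32 + (51−54.4)²/54.4
   = 0.032 + 1.168 + 2.000 + 0.213
Sum = 3.41

3.41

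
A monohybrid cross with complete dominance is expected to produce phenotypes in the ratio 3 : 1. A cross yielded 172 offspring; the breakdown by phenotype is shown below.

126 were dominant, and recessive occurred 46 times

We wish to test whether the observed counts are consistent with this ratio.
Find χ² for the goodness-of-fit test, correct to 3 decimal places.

0.279

Ratio total = 4. Expected counts: 172×3/4 = 129, 172×1/4 = 43.
dominant: (126 − 129)²/129 = 9/129 = 0.0698
recessive: (46 − 43)²/43 = 9/43 = 0.2093
Sum = 0.279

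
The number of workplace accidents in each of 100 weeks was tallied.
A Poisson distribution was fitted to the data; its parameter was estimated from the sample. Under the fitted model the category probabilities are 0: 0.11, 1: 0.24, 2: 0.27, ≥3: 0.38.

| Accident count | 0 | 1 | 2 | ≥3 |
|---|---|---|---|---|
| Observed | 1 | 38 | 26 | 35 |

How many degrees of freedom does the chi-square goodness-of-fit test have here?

There are k = 4 categories and 1 parameter estimated from the data, so df = 4 − 1 − 1 = 2.

2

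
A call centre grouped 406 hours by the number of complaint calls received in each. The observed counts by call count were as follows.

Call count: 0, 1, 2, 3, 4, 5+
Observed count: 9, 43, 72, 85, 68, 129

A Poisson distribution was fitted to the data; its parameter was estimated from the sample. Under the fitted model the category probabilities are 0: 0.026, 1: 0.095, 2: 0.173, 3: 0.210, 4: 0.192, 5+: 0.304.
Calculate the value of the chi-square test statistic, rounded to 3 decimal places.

2.306

Expected counts E_i = n·p_i: 406×0.026 = 10.556, 406×0.095 = 38.57, 406×0.173 = 70.238, 406×0.210 = 85.26, 406×0.192 = 77.952, 406×0.304 = 123.424.
χ² = (9−10.556)²/10.556 + (43−38.57)²/38.57 + (72−70.238)²/70.238 + (85−85.26)²/85.26 + (68−77.952)²/77.952 + (129−123.424)²/123.424
   = 0.2294 + 0.5088 + 0.0442 + 0.0008 + 1.2706 + 0.2519
Sum = 2.306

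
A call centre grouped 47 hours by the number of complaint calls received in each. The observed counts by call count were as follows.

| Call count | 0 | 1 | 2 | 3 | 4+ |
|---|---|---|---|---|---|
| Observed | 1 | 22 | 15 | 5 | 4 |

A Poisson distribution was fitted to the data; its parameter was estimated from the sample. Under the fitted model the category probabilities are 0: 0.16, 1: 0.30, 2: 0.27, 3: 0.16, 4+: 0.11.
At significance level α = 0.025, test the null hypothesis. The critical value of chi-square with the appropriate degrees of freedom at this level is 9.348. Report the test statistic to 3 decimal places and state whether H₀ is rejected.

Expected counts E_i = n·p_i: 47×0.16 = 7.52, 47×0.30 = 14.1, 47×0.27 = 12.69, 47×0.16 = 7.52, 47×0.11 = 5.17.
0: (1 − 7.52)²/7.52 = 42.5104/7.52 = 5.6530
1: (22 − 14.1)²/14.1 = 62.41/14.1 = 4.4262
2: (15 − 12.69)²/12.69 = 5.3361/12.69 = 0.4205
3: (5 − 7.52)²/7.52 = 6.3504/7.52 = 0.8445
4+: (4 − 5.17)²/5.17 = 1.3689/5.17 = 0.2648
Sum = 11.609
df = 3. Since 11.609 > 9.348, we reject H₀.

11.609; reject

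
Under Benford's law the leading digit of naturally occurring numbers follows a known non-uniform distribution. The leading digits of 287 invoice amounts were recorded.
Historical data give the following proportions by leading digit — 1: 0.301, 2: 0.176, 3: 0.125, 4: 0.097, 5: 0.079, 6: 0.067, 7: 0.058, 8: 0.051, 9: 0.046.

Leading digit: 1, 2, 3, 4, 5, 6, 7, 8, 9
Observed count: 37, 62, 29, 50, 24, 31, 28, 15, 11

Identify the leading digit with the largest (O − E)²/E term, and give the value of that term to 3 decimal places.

Expected counts E_i = n·p_i: 287×0.301 = 86.387, 287×0.176 = 50.512, 287×0.125 = 35.875, 287×0.097 = 27.839, 287×0.079 = 22.673, 287×0.067 = 19.229, 287×0.058 = 16.646, 287×0.051 = 14.637, 287×0.046 = 13.202.
cat         O        E   (O−E)²/E
1          37   86.387    28.2343
2          62   50.512     2.6127
3          29   35.875     1.3175
4          50   27.839    17.6411
5          24   22.673     0.0777
6          31   19.229     7.2056
7          28   16.646     7.7444
8          15   14.637     0.0090
9          11   13.202     0.3673
The largest term is for 1: 28.234.

1, 28.234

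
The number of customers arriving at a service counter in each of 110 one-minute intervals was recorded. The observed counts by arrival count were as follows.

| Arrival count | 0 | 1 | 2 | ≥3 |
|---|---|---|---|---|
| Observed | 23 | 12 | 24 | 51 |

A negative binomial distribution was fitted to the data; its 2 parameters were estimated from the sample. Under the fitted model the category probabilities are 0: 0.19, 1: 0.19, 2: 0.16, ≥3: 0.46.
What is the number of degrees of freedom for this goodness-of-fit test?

1

There are k = 4 categories and 2 parameters estimated from the data, so df = 4 − 1 − 2 = 1.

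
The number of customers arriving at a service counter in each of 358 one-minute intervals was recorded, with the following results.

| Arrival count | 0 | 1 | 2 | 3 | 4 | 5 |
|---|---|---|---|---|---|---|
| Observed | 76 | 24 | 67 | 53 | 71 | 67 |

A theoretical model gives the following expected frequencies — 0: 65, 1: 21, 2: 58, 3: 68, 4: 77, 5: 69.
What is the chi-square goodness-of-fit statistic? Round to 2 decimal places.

χ² = (76−65)²/65 + (24−21)²/21 + (67−58)²/58 + (53−68)²/68 + (71−77)²/77 + (67−69)²/69
   = 1.862 + 0.429 + 1.397 + 3.309 + 0.468 + 0.058
Sum = 7.52

7.52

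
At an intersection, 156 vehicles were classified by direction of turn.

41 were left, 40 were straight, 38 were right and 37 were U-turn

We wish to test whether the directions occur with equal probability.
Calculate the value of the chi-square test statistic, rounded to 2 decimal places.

Expected count for each of the 4 categories: 156/4 = 39.
cat           O        E   (O−E)²/E
left         41       39      0.103
straight     40       39      0.026
right        38       39      0.026
U-turn       37       39      0.103
Sum = 0.26

0.26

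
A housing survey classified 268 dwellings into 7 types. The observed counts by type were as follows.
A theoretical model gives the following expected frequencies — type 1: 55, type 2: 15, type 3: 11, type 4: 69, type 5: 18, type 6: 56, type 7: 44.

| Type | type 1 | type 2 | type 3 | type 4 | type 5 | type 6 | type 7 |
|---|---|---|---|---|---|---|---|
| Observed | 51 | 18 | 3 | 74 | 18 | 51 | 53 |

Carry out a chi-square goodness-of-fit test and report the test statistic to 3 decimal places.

χ² = (51−55)²/55 + (18−15)²/15 + (3−11)²/11 + (74−69)²/69 + (18−18)²/18 + (51−56)²/56 + (53−44)²/44
   = 0.2909 + 0.6000 + 5.8182 + 0.3623 + 0.0000 + 0.4464 + 1.8409
Sum = 9.359

9.359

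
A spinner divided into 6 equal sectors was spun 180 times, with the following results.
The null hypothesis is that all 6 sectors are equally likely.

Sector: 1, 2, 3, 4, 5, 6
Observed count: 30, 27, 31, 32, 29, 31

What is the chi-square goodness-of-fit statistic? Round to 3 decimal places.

Expected count for each of the 6 categories: 180/6 = 30.
1: (30 − 30)²/30 = 0/30 = 0.0000
2: (27 − 30)²/30 = 9/30 = 0.3000
3: (31 − 30)²/30 = 1/30 = 0.0333
4: (32 − 30)²/30 = 4/30 = 0.1333
5: (29 − 30)²/30 = 1/30 = 0.0333
6: (31 − 30)²/30 = 1/30 = 0.0333
Sum = 0.533

0.533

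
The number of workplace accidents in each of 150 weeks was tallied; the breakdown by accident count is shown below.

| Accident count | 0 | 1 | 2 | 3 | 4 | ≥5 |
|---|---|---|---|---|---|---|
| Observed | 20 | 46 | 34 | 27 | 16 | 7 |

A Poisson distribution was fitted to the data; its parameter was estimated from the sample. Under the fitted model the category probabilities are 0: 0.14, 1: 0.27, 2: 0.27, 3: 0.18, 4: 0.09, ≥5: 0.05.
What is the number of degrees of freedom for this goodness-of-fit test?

4

There are k = 6 categories and 1 parameter estimated from the data, so df = 6 − 1 − 1 = 4.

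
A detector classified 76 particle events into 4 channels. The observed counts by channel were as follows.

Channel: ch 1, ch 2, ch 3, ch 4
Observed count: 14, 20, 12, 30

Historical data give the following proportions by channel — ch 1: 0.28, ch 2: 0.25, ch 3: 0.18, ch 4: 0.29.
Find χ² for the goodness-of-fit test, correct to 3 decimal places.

5.624

Expected counts E_i = n·p_i: 76×0.28 = 21.28, 76×0.25 = 19, 76×0.18 = 13.68, 76×0.29 = 22.04.
cat         O        E   (O−E)²/E
ch 1       14    21.28     2.4905
ch 2       20       19     0.0526
ch 3       12    13.68     0.2063
ch 4       30    22.04     2.8748
Sum = 5.624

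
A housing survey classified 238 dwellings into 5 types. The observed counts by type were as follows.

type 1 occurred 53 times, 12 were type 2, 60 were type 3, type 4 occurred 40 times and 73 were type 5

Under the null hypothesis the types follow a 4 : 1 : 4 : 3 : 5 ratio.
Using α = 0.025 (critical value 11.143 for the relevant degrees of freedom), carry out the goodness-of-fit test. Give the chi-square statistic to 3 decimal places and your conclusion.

0.956; do not reject

Ratio total = 17. Expected counts: 238×4/17 = 56, 238×1/17 = 14, 238×4/17 = 56, 238×3/17 = 42, 238×5/17 = 70.
cat         O        E   (O−E)²/E
type 1     53       56     0.1607
type 2     12       14     0.2857
type 3     60       56     0.2857
type 4     40       42     0.0952
type 5     73       70     0.1286
Sum = 0.956
df = 4. Since 0.956 < 11.143, we do not reject H₀.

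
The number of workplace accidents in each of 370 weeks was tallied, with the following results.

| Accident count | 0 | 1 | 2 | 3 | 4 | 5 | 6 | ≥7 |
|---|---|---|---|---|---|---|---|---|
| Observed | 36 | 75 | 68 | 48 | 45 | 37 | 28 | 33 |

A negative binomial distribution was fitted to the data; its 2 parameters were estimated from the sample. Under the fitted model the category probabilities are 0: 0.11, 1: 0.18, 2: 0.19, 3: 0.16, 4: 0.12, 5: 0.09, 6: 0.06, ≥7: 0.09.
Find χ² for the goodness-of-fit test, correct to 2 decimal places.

Expected counts E_i = n·p_i: 370×0.11 = 40.7, 370×0.18 = 66.6, 370×0.19 = 70.3, 370×0.16 = 59.2, 370×0.12 = 44.4, 370×0.09 = 33.3, 370×0.06 = 22.2, 370×0.09 = 33.3.
χ² = (36−40.7)²/40.7 + (75−66.6)²/66.6 + (68−70.3)²/70.3 + (48−59.2)²/59.2 + (45−44.4)²/44.4 + (37−33.3)²/33.3 + (28−22.2)²/22.2 + (33−33.3)²/33.3
   = 0.543 + 1.059 + 0.075 + 2.119 + 0.008 + 0.411 + 1.515 + 0.003
Sum = 5.73

5.73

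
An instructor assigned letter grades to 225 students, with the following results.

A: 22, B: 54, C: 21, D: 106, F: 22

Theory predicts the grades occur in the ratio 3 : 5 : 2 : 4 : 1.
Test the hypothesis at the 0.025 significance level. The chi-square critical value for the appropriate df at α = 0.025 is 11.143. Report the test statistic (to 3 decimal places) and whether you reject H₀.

58.869; reject

Ratio total = 15. Expected counts: 225×3/15 = 45, 225×5/15 = 75, 225×2/15 = 30, 225×4/15 = 60, 225×1/15 = 15.
A: (22 − 45)²/45 = 529/45 = 11.7556
B: (54 − 75)²/75 = 441/75 = 5.8800
C: (21 − 30)²/30 = 81/30 = 2.7000
D: (106 − 60)²/60 = 2116/60 = 35.2667
F: (22 − 15)²/15 = 49/15 = 3.2667
Sum = 58.869
df = 4. Since 58.869 > 11.143, we reject H₀.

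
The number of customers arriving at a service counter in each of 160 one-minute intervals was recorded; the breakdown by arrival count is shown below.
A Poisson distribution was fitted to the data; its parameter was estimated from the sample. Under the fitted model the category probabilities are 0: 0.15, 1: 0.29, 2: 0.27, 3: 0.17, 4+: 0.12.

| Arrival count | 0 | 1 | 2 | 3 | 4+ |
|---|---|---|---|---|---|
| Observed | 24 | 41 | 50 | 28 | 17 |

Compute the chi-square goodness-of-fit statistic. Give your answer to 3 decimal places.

Expected counts E_i = n·p_i: 160×0.15 = 24, 160×0.29 = 46.4, 160×0.27 = 43.2, 160×0.17 = 27.2, 160×0.12 = 19.2.
cat         O        E   (O−E)²/E
0          24       24     0.0000
1          41     46.4     0.6284
2          50     43.2     1.0704
3          28     27.2     0.0235
4+         17     19.2     0.2521
Sum = 1.974

1.974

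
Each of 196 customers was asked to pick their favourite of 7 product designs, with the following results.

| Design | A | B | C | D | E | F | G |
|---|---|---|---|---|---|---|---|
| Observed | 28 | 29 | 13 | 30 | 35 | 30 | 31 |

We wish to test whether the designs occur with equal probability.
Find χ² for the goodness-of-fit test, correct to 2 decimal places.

Expected count for each of the 7 categories: 196/7 = 28.
χ² = (28−28)²/28 + (29−28)²/28 + (13−28)²/28 + (30−28)²/28 + (35−28)²/28 + (30−28)²/28 + (31−28)²/28
   = 0.000 + 0.036 + 8.036 + 0.143 + 1.750 + 0.143 + 0.321
Sum = 10.43

10.43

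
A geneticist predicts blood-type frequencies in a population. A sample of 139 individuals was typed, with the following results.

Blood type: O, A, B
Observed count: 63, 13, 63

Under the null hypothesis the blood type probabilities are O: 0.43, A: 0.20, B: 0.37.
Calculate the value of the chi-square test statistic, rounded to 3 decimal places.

Expected counts E_i = n·p_i: 139×0.43 = 59.77, 139×0.20 = 27.8, 139×0.37 = 51.43.
χ² = (63−59.77)²/59.77 + (13−27.8)²/27.8 + (63−51.43)²/51.43
   = 0.1746 + 7.8791 + 2.6029
Sum = 10.657

10.657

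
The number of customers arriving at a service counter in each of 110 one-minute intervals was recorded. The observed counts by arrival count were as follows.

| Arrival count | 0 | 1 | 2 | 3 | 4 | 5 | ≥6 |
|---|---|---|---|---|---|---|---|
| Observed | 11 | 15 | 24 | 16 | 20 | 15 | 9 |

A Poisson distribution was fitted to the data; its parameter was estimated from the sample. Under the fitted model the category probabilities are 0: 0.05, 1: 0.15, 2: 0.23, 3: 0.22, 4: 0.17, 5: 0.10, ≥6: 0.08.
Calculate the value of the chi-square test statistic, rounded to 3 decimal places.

Expected counts E_i = n·p_i: 110×0.05 = 5.5, 110×0.15 = 16.5, 110×0.23 = 25.3, 110×0.22 = 24.2, 110×0.17 = 18.7, 110×0.10 = 11, 110×0.08 = 8.8.
χ² = (11−5.5)²/5.5 + (15−16.5)²/16.5 + (24−25.3)²/25.3 + (16−24.2)²/24.2 + (20−18.7)²/18.7 + (15−11)²/11 + (9−8.8)²/8.8
   = 5.5000 + 0.1364 + 0.0668 + 2.7785 + 0.0904 + 1.4545 + 0.0045
Sum = 10.031

10.031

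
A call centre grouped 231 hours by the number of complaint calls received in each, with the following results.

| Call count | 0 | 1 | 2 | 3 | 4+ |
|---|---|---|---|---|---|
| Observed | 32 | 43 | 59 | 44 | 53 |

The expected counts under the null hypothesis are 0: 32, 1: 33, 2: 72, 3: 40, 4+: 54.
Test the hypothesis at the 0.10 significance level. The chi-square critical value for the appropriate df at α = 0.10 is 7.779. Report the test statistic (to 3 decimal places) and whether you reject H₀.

5.796; do not reject

χ² = (32−32)²/32 + (43−33)²/33 + (59−72)²/72 + (44−40)²/40 + (53−54)²/54
   = 0.0000 + 3.0303 + 2.3472 + 0.4000 + 0.0185
Sum = 5.796
df = 4. Since 5.796 < 7.779, we do not reject H₀.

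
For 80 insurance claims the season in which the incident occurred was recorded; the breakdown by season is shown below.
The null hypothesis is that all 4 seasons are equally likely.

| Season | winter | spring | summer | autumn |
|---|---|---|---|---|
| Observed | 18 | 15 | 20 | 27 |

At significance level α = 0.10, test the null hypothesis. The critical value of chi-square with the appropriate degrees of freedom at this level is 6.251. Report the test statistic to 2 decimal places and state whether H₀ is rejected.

Under H₀ each category has probability 1/4, so each expected count is 80/4 = 20.
cat         O        E   (O−E)²/E
winter     18       20      0.200
spring     15       20      1.250
summer     20       20      0.000
autumn     27       20      2.450
Sum = 3.90
df = 3. Since 3.90 < 6.251, we do not reject H₀.

3.90; do not reject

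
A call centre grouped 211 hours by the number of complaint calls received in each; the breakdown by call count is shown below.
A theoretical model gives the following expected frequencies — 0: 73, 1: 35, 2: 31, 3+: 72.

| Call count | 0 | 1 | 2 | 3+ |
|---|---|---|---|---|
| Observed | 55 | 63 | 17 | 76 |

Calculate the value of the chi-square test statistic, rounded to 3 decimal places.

χ² = (55−73)²/73 + (63−35)²/35 + (17−31)²/31 + (76−72)²/72
   = 4.4384 + 22.4000 + 6.3226 + 0.2222
Sum = 33.383

33.383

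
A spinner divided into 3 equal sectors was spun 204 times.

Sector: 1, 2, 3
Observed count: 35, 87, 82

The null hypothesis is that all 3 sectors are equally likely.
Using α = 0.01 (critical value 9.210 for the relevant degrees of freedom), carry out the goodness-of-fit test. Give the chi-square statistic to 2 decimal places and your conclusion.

Under H₀ each category has probability 1/3, so each expected count is 204/3 = 68.
χ² = (35−68)²/68 + (87−68)²/68 + (82−68)²/68
   = 16.015 + 5.309 + 2.882
Sum = 24.21
df = 2. Since 24.21 > 9.210, we reject H₀.

24.21; reject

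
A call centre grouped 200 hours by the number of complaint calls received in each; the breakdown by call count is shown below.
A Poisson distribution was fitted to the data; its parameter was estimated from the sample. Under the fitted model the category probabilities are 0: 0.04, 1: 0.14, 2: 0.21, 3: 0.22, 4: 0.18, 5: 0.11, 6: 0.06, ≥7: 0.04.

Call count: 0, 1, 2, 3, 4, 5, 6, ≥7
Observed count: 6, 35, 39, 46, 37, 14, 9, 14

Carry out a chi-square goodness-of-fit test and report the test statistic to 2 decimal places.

10.74

Expected counts E_i = n·p_i: 200×0.04 = 8, 200×0.14 = 28, 200×0.21 = 42, 200×0.22 = 44, 200×0.18 = 36, 200×0.11 = 22, 200×0.06 = 12, 200×0.04 = 8.
0: (6 − 8)²/8 = 4/8 = 0.500
1: (35 − 28)²/28 = 49/28 = 1.750
2: (39 − 42)²/42 = 9/42 = 0.214
3: (46 − 44)²/44 = 4/44 = 0.091
4: (37 − 36)²/36 = 1/36 = 0.028
5: (14 − 22)²/22 = 64/22 = 2.909
6: (9 − 12)²/12 = 9/12 = 0.750
≥7: (14 − 8)²/8 = 36/8 = 4.500
Sum = 10.74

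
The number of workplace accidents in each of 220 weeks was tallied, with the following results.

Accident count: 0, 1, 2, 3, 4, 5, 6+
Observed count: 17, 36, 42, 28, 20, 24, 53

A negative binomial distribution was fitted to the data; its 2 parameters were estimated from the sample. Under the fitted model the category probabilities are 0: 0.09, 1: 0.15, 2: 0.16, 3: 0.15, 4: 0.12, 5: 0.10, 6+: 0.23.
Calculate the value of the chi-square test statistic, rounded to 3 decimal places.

4.587

Expected counts E_i = n·p_i: 220×0.09 = 19.8, 220×0.15 = 33, 220×0.16 = 35.2, 220×0.15 = 33, 220×0.12 = 26.4, 220×0.10 = 22, 220×0.23 = 50.6.
0: (17 − 19.8)²/19.8 = 7.84/19.8 = 0.3960
1: (36 − 33)²/33 = 9/33 = 0.2727
2: (42 − 35.2)²/35.2 = 46.24/35.2 = 1.3136
3: (28 − 33)²/33 = 25/33 = 0.7576
4: (20 − 26.4)²/26.4 = 40.96/26.4 = 1.5515
5: (24 − 22)²/22 = 4/22 = 0.1818
6+: (53 − 50.6)²/50.6 = 5.76/50.6 = 0.1138
Sum = 4.587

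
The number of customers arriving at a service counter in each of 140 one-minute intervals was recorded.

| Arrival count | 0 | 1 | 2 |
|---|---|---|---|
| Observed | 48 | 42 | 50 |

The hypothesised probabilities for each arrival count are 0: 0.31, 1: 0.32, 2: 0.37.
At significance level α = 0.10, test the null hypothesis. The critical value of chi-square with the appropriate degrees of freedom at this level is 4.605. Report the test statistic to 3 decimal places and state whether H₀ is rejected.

0.725; do not reject

Expected counts E_i = n·p_i: 140×0.31 = 43.4, 140×0.32 = 44.8, 140×0.37 = 51.8.
χ² = (48−43.4)²/43.4 + (42−44.8)²/44.8 + (50−51.8)²/51.8
   = 0.4876 + 0.1750 + 0.0625
Sum = 0.725
df = 2. Since 0.725 < 4.605, we do not reject H₀.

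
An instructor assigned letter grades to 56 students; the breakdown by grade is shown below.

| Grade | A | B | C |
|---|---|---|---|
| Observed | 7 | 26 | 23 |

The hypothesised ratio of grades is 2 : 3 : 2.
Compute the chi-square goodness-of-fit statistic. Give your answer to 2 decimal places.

Ratio total = 7. Expected counts: 56×2/7 = 16, 56×3/7 = 24, 56×2/7 = 16.
cat         O        E   (O−E)²/E
A           7       16      5.063
B          26       24      0.167
C          23       16      3.063
Sum = 8.29

8.29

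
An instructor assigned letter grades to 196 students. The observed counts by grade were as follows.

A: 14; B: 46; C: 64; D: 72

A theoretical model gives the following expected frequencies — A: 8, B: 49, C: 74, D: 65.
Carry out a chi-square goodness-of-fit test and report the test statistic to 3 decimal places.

A: (14 − 8)²/8 = 36/8 = 4.5000
B: (46 − 49)²/49 = 9/49 = 0.1837
C: (64 − 74)²/74 = 100/74 = 1.3514
D: (72 − 65)²/65 = 49/65 = 0.7538
Sum = 6.789

6.789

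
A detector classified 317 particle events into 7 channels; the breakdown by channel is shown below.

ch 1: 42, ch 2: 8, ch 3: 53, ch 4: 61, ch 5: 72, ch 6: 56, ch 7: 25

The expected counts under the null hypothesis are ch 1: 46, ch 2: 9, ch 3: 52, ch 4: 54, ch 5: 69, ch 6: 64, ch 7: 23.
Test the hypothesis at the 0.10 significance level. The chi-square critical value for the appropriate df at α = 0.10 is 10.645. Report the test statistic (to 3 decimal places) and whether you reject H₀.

2.690; do not reject

χ² = (42−46)²/46 + (8−9)²/9 + (53−52)²/52 + (61−54)²/54 + (72−69)²/69 + (56−64)²/64 + (25−23)²/23
   = 0.3478 + 0.1111 + 0.0192 + 0.9074 + 0.1304 + 1.0000 + 0.1739
Sum = 2.690
df = 6. Since 2.690 < 10.645, we do not reject H₀.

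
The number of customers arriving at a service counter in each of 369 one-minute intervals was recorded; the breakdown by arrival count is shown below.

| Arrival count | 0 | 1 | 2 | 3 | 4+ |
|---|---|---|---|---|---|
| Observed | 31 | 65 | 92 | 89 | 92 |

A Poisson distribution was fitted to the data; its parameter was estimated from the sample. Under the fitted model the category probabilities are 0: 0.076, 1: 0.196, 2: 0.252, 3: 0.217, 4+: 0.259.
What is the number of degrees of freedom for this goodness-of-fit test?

3

There are k = 5 categories and 1 parameter estimated from the data, so df = 5 − 1 − 1 = 3.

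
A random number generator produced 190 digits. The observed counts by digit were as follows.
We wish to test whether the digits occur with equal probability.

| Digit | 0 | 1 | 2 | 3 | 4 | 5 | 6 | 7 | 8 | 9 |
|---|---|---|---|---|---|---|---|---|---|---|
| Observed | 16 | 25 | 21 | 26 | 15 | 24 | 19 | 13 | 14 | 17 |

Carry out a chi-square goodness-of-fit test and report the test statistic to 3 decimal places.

Under H₀ each category has probability 1/10, so each expected count is 190/10 = 19.
χ² = (16−19)²/19 + (25−19)²/19 + (21−19)²/19 + (26−19)²/19 + (15−19)²/19 + (24−19)²/19 + (19−19)²/19 + (13−19)²/19 + (14−19)²/19 + (17−19)²/19
   = 0.4737 + 1.8947 + 0.2105 + 2.5789 + 0.8421 + 1.3158 + 0.0000 + 1.8947 + 1.3158 + 0.2105
Sum = 10.737

10.737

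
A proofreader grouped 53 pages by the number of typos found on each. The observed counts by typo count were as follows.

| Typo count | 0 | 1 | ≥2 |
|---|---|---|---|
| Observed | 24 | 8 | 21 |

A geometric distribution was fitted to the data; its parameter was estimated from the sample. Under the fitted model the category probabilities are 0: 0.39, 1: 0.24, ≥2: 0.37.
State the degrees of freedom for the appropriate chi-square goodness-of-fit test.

1

There are k = 3 categories and 1 parameter estimated from the data, so df = 3 − 1 − 1 = 1.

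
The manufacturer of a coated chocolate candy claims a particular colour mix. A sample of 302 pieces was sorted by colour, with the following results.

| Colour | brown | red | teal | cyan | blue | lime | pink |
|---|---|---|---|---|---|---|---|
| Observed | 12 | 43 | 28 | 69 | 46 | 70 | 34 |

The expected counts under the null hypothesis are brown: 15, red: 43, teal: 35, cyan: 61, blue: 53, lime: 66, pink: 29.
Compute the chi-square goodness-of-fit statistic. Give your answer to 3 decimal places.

cat         O        E   (O−E)²/E
brown      12       15     0.6000
red        43       43     0.0000
teal       28       35     1.4000
cyan       69       61     1.0492
blue       46       53     0.9245
lime       70       66     0.2424
pink       34       29     0.8621
Sum = 5.078

5.078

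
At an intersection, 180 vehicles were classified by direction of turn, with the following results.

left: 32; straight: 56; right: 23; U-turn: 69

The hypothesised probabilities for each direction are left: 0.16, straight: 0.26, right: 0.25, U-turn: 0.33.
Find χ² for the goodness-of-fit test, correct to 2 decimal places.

14.47

Expected counts E_i = n·p_i: 180×0.16 = 28.8, 180×0.26 = 46.8, 180×0.25 = 45, 180×0.33 = 59.4.
χ² = (32−28.8)²/28.8 + (56−46.8)²/46.8 + (23−45)²/45 + (69−59.4)²/59.4
   = 0.356 + 1.809 + 10.756 + 1.552
Sum = 14.47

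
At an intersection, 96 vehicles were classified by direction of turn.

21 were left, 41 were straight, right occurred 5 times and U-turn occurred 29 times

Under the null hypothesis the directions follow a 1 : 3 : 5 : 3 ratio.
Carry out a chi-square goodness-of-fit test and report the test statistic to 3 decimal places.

64.833

Ratio total = 12. Expected counts: 96×1/12 = 8, 96×3/12 = 24, 96×5/12 = 40, 96×3/12 = 24.
χ² = (21−8)²/8 + (41−24)²/24 + (5−40)²/40 + (29−24)²/24
   = 21.1250 + 12.0417 + 30.6250 + 1.0417
Sum = 64.833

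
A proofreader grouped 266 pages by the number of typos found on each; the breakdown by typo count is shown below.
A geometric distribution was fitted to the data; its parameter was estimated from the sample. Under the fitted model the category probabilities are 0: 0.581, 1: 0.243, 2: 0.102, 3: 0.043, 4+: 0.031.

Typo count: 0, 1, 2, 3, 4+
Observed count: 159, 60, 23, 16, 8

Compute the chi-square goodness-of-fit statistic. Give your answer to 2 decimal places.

Expected counts E_i = n·p_i: 266×0.581 = 154.546, 266×0.243 = 64.638, 266×0.102 = 27.132, 266×0.043 = 11.438, 266×0.031 = 8.246.
0: (159 − 154.546)²/154.546 = 19.838116/154.546 = 0.128
1: (60 − 64.638)²/64.638 = 21.511044/64.638 = 0.333
2: (23 − 27.132)²/27.132 = 17.073424/27.132 = 0.629
3: (16 − 11.438)²/11.438 = 20.811844/11.438 = 1.820
4+: (8 − 8.246)²/8.246 = 0.060516/8.246 = 0.007
Sum = 2.92

2.92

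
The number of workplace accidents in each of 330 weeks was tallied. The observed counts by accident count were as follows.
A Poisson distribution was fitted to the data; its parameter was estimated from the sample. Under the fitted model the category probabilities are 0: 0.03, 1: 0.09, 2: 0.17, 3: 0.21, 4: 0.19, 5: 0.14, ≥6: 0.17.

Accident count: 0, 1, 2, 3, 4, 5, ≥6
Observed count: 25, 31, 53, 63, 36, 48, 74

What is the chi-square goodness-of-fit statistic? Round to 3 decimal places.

Expected counts E_i = n·p_i: 330×0.03 = 9.9, 330×0.09 = 29.7, 330×0.17 = 56.1, 330×0.21 = 69.3, 330×0.19 = 62.7, 330×0.14 = 46.2, 330×0.17 = 56.1.
χ² = (25−9.9)²/9.9 + (31−29.7)²/29.7 + (53−56.1)²/56.1 + (63−69.3)²/69.3 + (36−62.7)²/62.7 + (48−46.2)²/46.2 + (74−56.1)²/56.1
   = 23.0313 + 0.0569 + 0.1713 + 0.5727 + 11.3699 + 0.0701 + 5.7114
Sum = 40.984

40.984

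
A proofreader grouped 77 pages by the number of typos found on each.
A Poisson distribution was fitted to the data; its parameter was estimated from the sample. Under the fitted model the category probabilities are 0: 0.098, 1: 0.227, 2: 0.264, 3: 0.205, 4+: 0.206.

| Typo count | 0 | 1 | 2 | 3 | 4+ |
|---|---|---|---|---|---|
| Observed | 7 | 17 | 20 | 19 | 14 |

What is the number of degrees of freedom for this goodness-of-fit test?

There are k = 5 categories and 1 parameter estimated from the data, so df = 5 − 1 − 1 = 3.

3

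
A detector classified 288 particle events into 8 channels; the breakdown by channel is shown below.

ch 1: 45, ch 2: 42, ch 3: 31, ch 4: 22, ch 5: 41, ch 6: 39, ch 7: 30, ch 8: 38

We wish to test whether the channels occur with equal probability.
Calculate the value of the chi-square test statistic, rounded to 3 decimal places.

Under H₀ each category has probability 1/8, so each expected count is 288/8 = 36.
χ² = (45−36)²/36 + (42−36)²/36 + (31−36)²/36 + (22−36)²/36 + (41−36)²/36 + (39−36)²/36 + (30−36)²/36 + (38−36)²/36
   = 2.2500 + 1.0000 + 0.6944 + 5.4444 + 0.6944 + 0.2500 + 1.0000 + 0.1111
Sum = 11.444

11.444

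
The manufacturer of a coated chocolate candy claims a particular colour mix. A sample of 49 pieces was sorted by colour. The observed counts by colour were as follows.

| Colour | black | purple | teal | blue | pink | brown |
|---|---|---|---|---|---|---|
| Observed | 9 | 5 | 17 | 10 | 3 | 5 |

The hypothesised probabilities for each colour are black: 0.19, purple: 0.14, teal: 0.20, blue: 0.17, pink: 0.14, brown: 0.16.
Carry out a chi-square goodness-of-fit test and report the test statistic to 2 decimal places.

9.34

Expected counts E_i = n·p_i: 49×0.19 = 9.31, 49×0.14 = 6.86, 49×0.20 = 9.8, 49×0.17 = 8.33, 49×0.14 = 6.86, 49×0.16 = 7.84.
black: (9 − 9.31)²/9.31 = 0.0961/9.31 = 0.010
purple: (5 − 6.86)²/6.86 = 3.4596/6.86 = 0.504
teal: (17 − 9.8)²/9.8 = 51.84/9.8 = 5.290
blue: (10 − 8.33)²/8.33 = 2.7889/8.33 = 0.335
pink: (3 − 6.86)²/6.86 = 14.8996/6.86 = 2.172
brown: (5 − 7.84)²/7.84 = 8.0656/7.84 = 1.029
Sum = 9.34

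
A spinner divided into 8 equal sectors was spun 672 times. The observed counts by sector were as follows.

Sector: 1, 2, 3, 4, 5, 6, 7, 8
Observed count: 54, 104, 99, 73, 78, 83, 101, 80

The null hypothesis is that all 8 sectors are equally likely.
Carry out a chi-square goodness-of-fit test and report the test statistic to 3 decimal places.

23.667

Expected count for each of the 8 categories: 672/8 = 84.
χ² = (54−84)²/84 + (104−84)²/84 + (99−84)²/84 + (73−84)²/84 + (78−84)²/84 + (83−84)²/84 + (101−84)²/84 + (80−84)²/84
   = 10.7143 + 4.7619 + 2.6786 + 1.4405 + 0.4286 + 0.0119 + 3.4405 + 0.1905
Sum = 23.667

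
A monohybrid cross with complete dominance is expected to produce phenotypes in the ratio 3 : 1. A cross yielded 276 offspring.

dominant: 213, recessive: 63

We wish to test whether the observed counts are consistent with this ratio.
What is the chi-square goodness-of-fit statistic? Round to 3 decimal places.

0.696

Ratio total = 4. Expected counts: 276×3/4 = 207, 276×1/4 = 69.
χ² = (213−207)²/207 + (63−69)²/69
   = 0.1739 + 0.5217
Sum = 0.696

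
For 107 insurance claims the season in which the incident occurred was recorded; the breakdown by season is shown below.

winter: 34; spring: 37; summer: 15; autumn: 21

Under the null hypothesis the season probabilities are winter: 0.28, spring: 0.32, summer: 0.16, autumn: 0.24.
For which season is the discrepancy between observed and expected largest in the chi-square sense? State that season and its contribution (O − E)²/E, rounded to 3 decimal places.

autumn, 0.853

Expected counts E_i = n·p_i: 107×0.28 = 29.96, 107×0.32 = 34.24, 107×0.16 = 17.12, 107×0.24 = 25.68.
χ² = (34−29.96)²/29.96 + (37−34.24)²/34.24 + (15−17.12)²/17.12 + (21−25.68)²/25.68
   = 0.5448 + 0.2225 + 0.2625 + 0.8529
The largest term is for autumn: 0.853.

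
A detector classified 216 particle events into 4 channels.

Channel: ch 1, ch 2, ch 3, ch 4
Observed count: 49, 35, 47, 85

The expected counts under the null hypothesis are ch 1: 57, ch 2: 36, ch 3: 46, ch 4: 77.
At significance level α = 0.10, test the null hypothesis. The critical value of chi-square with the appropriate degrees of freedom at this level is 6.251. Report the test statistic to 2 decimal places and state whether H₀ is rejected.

χ² = (49−57)²/57 + (35−36)²/36 + (47−46)²/46 + (85−77)²/77
   = 1.123 + 0.028 + 0.022 + 0.831
Sum = 2.00
df = 3. Since 2.00 < 6.251, we do not reject H₀.

2.00; do not reject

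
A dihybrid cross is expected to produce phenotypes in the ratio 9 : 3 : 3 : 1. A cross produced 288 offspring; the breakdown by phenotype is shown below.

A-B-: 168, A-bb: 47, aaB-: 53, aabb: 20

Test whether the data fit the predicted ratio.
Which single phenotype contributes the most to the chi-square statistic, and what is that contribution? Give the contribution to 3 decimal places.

A-bb, 0.907

Ratio total = 16. Expected counts: 288×9/16 = 162, 288×3/16 = 54, 288×3/16 = 54, 288×1/16 = 18.
cat         O        E   (O−E)²/E
A-B-      168      162     0.2222
A-bb       47       54     0.9074
aaB-       53       54     0.0185
aabb       20       18     0.2222
The largest term is for A-bb: 0.907.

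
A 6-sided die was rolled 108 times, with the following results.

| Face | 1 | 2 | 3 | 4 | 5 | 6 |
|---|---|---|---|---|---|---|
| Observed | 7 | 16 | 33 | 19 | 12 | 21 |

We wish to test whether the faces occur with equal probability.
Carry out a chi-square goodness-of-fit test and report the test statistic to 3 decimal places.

Expected count for each of the 6 categories: 108/6 = 18.
χ² = (7−18)²/18 + (16−18)²/18 + (33−18)²/18 + (19−18)²/18 + (12−18)²/18 + (21−18)²/18
   = 6.7222 + 0.2222 + 12.5000 + 0.0556 + 2.0000 + 0.5000
Sum = 22.000

22.000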